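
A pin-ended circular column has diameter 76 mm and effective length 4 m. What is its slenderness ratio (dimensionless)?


Radius of gyration r = d / 4 = 76 / 4 = 19.0 mm
L_eff = 4000.0 mm
Slenderness ratio = L / r = 4000.0 / 19.0 = 210.53 (dimensionless)

210.53 (dimensionless)


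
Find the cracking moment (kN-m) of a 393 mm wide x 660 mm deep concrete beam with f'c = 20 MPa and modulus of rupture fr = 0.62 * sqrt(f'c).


fr = 0.62 * sqrt(20) = 0.62 * 4.4721 = 2.7727 MPa
I = 393 * 660^3 / 12 = 9415494000.0 mm^4
y_t = 330.0 mm
M_cr = fr * I / y_t = 2.7727 * 9415494000.0 / 330.0 N-mm
= 79.1108 kN-m

79.1108 kN-m


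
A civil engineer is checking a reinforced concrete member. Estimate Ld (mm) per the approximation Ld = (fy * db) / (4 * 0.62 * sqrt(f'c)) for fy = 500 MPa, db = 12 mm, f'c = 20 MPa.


Ld = (fy * db) / (4 * 0.62 * sqrt(f'c))
= (500 * 12) / (4 * 0.62 * sqrt(20))
= 6000 / 11.0909
= 540.98 mm

540.98 mm


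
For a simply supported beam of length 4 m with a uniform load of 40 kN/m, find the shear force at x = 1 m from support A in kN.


R_A = w * L / 2 = 40 * 4 / 2 = 80.0 kN
V(x) = R_A - w * x = 80.0 - 40 * 1
= 40.0 kN

40.0 kN


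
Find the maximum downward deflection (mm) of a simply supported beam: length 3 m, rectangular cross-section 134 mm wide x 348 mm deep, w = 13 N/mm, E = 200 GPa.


I = 134 * 348^3 / 12 = 470610144.0 mm^4
L = 3000.0 mm, w = 13 N/mm, E = 200000.0 MPa
delta = 5 * w * L^4 / (384 * E * I)
= 5 * 13 * 3000.0^4 / (384 * 200000.0 * 470610144.0)
= 0.1457 mm

0.1457 mm


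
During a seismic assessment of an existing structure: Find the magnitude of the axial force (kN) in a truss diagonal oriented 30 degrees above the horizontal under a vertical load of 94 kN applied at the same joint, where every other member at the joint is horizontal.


At the joint, only the diagonal has a vertical component, so vertical equilibrium gives:
F * sin(30) = 94
F = 94 / sin(30)
= 94 / 0.5
= 188.0 kN

188.0 kN


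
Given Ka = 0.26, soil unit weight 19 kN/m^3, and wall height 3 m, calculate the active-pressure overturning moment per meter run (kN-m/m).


Pa = 0.5 * Ka * gamma * H^2
= 0.5 * 0.26 * 19 * 3^2
= 22.23 kN/m
Arm = H / 3 = 3 / 3 = 1.0 m
Mo = Pa * arm = Pa * H / 3 = 22.23 * 3 / 3 = 22.23 kN-m/m

22.23 kN-m/m


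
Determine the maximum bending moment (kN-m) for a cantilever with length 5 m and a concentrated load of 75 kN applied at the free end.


For a cantilever with a point load at the free end:
M_max = P * L = 75 * 5 = 375 kN-m

375 kN-m


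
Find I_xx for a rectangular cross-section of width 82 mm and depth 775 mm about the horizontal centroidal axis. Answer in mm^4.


I = b * h^3 / 12
= 82 * 775^3 / 12
= 82 * 465484375 / 12
= 3180809895.83 mm^4

3180809895.83 mm^4


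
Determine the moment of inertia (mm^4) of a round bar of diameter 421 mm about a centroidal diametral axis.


r = d / 2 = 421 / 2 = 210.5 mm
I = pi * r^4 / 4 = pi * 210.5^4 / 4
= 1542049383.54 mm^4

1542049383.54 mm^4


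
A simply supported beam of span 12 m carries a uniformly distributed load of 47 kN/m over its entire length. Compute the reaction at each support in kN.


Total load = w * L = 47 * 12 = 564 kN
By symmetry, each reaction R = total / 2 = 564 / 2 = 282.0 kN

282.0 kN


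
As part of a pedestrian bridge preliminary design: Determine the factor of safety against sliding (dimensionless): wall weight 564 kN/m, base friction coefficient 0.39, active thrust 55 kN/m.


Resisting force = mu * W = 0.39 * 564 = 219.96 kN/m
FOS = Resisting / Driving = 219.96 / 55
= 3.9993 (dimensionless)

3.9993 (dimensionless)


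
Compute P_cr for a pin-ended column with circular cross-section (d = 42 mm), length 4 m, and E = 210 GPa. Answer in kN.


I = pi * d^4 / 64 = 152745.02 mm^4
L = 4000.0 mm
P_cr = pi^2 * E * I / L^2
= 9.8696 * 210000.0 * 152745.02 / 4000.0^2
= 19786.37 N = 19.7864 kN

19.7864 kN


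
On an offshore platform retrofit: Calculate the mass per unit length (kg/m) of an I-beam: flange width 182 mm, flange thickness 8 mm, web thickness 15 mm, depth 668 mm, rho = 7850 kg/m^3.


A_flanges = 2 * 182 * 8 = 2912 mm^2
A_web = (668 - 2 * 8) * 15 = 9780 mm^2
A_total = 2912 + 9780 = 12692 mm^2 = 0.012692 m^2
Weight = rho * A = 7850 * 0.012692 = 99.6322 kg/m

99.6322 kg/m


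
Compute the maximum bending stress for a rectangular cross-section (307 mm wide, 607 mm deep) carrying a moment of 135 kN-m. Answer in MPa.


I = b * h^3 / 12 = 307 * 607^3 / 12 = 5721675225.08 mm^4
y = h / 2 = 607 / 2 = 303.5 mm
M = 135 kN-m = 135000000.0 N-mm
sigma = M * y / I = 135000000.0 * 303.5 / 5721675225.08
= 7.16 MPa

7.16 MPa


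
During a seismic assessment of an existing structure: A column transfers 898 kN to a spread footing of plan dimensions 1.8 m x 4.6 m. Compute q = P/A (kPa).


A = 1.8 * 4.6 = 8.28 m^2
q = P / A = 898 / 8.28
= 108.4541 kPa

108.4541 kPa


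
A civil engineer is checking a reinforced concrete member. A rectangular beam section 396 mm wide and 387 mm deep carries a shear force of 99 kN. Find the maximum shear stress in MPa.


A = b * h = 396 * 387 = 153252 mm^2
V = 99 kN = 99000.0 N
tau_max = 1.5 * V / A = 1.5 * 99000.0 / 153252
= 0.969 MPa

0.969 MPa


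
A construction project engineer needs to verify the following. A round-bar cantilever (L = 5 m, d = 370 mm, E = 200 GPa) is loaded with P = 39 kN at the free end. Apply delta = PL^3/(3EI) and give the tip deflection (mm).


I = pi * d^4 / 64 = pi * 370^4 / 64 = 919976629.57 mm^4
L = 5000.0 mm, P = 39000.0 N, E = 200000.0 MPa
delta = P * L^3 / (3 * E * I)
= 39000.0 * 5000.0^3 / (3 * 200000.0 * 919976629.57)
= 8.8317 mm

8.8317 mm


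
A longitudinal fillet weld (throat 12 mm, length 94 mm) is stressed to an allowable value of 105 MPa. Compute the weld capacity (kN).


Strength = throat * length * allowable stress
= 12 * 94 * 105 N
= 118440 N
= 118.44 kN

118.44 kN


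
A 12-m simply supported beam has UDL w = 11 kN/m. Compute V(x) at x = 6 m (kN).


R_A = w * L / 2 = 11 * 12 / 2 = 66.0 kN
V(x) = R_A - w * x = 66.0 - 11 * 6
= 0.0 kN

0.0 kN


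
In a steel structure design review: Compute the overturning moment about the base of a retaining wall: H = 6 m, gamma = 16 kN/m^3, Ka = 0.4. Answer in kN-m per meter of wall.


Pa = 0.5 * Ka * gamma * H^2
= 0.5 * 0.4 * 16 * 6^2
= 115.2 kN/m
Arm = H / 3 = 6 / 3 = 2.0 m
Mo = Pa * arm = Pa * H / 3 = 115.2 * 6 / 3 = 230.4 kN-m/m

230.4 kN-m/m


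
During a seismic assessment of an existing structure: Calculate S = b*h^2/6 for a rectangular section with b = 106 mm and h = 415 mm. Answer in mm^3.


S = b * h^2 / 6
= 106 * 415^2 / 6
= 106 * 172225 / 6
= 3042641.67 mm^3

3042641.67 mm^3


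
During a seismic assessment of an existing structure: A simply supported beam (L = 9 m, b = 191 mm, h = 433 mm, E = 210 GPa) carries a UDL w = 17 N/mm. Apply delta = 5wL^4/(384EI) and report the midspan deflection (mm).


I = 191 * 433^3 / 12 = 1292158563.92 mm^4
L = 9000.0 mm, w = 17 N/mm, E = 210000.0 MPa
delta = 5 * w * L^4 / (384 * E * I)
= 5 * 17 * 9000.0^4 / (384 * 210000.0 * 1292158563.92)
= 5.3521 mm

5.3521 mm


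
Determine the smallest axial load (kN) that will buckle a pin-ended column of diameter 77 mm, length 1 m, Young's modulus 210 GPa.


I = pi * d^4 / 64 = 1725570.86 mm^4
L = 1000.0 mm
P_cr = pi^2 * E * I / L^2
= 9.8696 * 210000.0 * 1725570.86 / 1000.0^2
= 3576447.38 N = 3576.4474 kN

3576.4474 kN


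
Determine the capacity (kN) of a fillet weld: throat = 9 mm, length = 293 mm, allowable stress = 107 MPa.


Strength = throat * length * allowable stress
= 9 * 293 * 107 N
= 282159 N
= 282.16 kN

282.16 kN


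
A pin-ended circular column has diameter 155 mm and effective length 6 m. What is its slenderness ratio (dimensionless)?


Radius of gyration r = d / 4 = 155 / 4 = 38.75 mm
L_eff = 6000.0 mm
Slenderness ratio = L / r = 6000.0 / 38.75 = 154.84 (dimensionless)

154.84 (dimensionless)


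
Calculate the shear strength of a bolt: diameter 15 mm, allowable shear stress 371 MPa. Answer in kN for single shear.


A = pi * d^2 / 4 = pi * 15^2 / 4 = 176.7146 mm^2
V = f_v * A / 1000 = 371 * 176.7146 / 1000
= 65.5611 kN

65.5611 kN


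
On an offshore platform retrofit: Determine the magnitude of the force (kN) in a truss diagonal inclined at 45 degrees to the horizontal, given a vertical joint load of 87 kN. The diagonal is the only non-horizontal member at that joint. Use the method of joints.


At the joint, only the diagonal has a vertical component, so vertical equilibrium gives:
F * sin(45) = 87
F = 87 / sin(45)
= 87 / 0.707107
= 123.04 kN

123.04 kN


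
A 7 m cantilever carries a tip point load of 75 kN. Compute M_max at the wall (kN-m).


For a cantilever with a point load at the free end:
M_max = P * L = 75 * 7 = 525 kN-m

525 kN-m


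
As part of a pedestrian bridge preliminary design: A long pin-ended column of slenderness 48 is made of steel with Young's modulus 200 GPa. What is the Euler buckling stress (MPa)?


sigma_cr = pi^2 * E / lambda^2
= 9.8696 * 200000.0 / 48^2
= 9.8696 * 200000.0 / 2304
= 856.7365 MPa

856.7365 MPa


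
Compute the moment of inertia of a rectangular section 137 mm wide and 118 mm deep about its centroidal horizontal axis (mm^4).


I = b * h^3 / 12
= 137 * 118^3 / 12
= 137 * 1643032 / 12
= 18757948.67 mm^4

18757948.67 mm^4


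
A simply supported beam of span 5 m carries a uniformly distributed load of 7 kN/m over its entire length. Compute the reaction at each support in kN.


Total load = w * L = 7 * 5 = 35 kN
By symmetry, each reaction R = total / 2 = 35 / 2 = 17.5 kN

17.5 kN


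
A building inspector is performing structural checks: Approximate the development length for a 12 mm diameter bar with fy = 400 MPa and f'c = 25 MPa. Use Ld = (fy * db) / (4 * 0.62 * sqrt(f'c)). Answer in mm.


Ld = (fy * db) / (4 * 0.62 * sqrt(f'c))
= (400 * 12) / (4 * 0.62 * sqrt(25))
= 4800 / 12.4
= 387.1 mm

387.1 mm


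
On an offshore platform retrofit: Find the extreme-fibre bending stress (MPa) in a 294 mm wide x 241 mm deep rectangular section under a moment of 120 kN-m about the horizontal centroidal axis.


I = b * h^3 / 12 = 294 * 241^3 / 12 = 342939264.5 mm^4
y = h / 2 = 241 / 2 = 120.5 mm
M = 120 kN-m = 120000000.0 N-mm
sigma = M * y / I = 120000000.0 * 120.5 / 342939264.5
= 42.16 MPa

42.16 MPa


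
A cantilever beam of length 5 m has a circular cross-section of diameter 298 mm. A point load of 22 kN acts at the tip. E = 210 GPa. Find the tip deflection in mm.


I = pi * d^4 / 64 = pi * 298^4 / 64 = 387110503.31 mm^4
L = 5000.0 mm, P = 22000.0 N, E = 210000.0 MPa
delta = P * L^3 / (3 * E * I)
= 22000.0 * 5000.0^3 / (3 * 210000.0 * 387110503.31)
= 11.2761 mm

11.2761 mm


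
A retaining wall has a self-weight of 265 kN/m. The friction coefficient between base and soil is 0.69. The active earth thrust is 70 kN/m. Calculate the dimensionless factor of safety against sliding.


Resisting force = mu * W = 0.69 * 265 = 182.85 kN/m
FOS = Resisting / Driving = 182.85 / 70
= 2.6121 (dimensionless)

2.6121 (dimensionless)


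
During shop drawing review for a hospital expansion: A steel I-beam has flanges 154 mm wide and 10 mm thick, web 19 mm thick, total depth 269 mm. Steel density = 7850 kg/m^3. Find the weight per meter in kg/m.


A_flanges = 2 * 154 * 10 = 3080 mm^2
A_web = (269 - 2 * 10) * 19 = 4731 mm^2
A_total = 3080 + 4731 = 7811 mm^2 = 0.007811 m^2
Weight = rho * A = 7850 * 0.007811 = 61.3163 kg/m

61.3163 kg/m


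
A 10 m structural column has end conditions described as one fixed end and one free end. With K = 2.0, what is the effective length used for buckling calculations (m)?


L_eff = K * L
= 2.0 * 10
= 20.0 m

20.0 m


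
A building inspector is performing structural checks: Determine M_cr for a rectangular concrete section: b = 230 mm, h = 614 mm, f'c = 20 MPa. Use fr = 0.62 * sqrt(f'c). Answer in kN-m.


fr = 0.62 * sqrt(20) = 0.62 * 4.4721 = 2.7727 MPa
I = 230 * 614^3 / 12 = 4436614593.33 mm^4
y_t = 307.0 mm
M_cr = fr * I / y_t = 2.7727 * 4436614593.33 / 307.0 N-mm
= 40.0701 kN-m

40.0701 kN-m


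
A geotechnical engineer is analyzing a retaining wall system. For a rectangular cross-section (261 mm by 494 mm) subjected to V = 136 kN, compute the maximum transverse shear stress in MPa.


A = b * h = 261 * 494 = 128934 mm^2
V = 136 kN = 136000.0 N
tau_max = 1.5 * V / A = 1.5 * 136000.0 / 128934
= 1.5822 MPa

1.5822 MPa


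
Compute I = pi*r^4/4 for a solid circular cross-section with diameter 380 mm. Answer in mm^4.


r = d / 2 = 380 / 2 = 190.0 mm
I = pi * r^4 / 4 = pi * 190.0^4 / 4
= 1023538740.52 mm^4

1023538740.52 mm^4


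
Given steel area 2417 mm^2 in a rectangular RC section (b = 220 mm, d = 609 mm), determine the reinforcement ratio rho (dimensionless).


rho = As / (b * d)
= 2417 / (220 * 609)
= 2417 / 133980
= 0.01804 (dimensionless)

0.01804 (dimensionless)


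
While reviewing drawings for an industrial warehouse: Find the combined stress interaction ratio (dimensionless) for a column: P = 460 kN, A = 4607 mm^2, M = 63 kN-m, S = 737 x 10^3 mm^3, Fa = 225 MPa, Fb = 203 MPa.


f_a = P / A = 460000.0 / 4607 = 99.8481 MPa
f_b = M / S = 63000000.0 / 737000.0 = 85.4817 MPa
Ratio = f_a / Fa + f_b / Fb
= 99.8481 / 225 + 85.4817 / 203
= 0.8649 (dimensionless)

0.8649 (dimensionless)


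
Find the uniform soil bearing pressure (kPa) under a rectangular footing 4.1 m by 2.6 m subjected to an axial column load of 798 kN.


A = 4.1 * 2.6 = 10.66 m^2
q = P / A = 798 / 10.66
= 74.8593 kPa

74.8593 kPa


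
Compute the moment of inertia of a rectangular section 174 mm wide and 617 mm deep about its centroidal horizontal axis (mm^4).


I = b * h^3 / 12
= 174 * 617^3 / 12
= 174 * 234885113 / 12
= 3405834138.5 mm^4

3405834138.5 mm^4


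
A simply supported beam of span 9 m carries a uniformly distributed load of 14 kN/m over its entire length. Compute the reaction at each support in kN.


Total load = w * L = 14 * 9 = 126 kN
By symmetry, each reaction R = total / 2 = 126 / 2 = 63.0 kN

63.0 kN


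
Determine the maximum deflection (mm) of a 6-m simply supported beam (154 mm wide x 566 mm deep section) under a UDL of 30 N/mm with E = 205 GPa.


I = 154 * 566^3 / 12 = 2326959198.67 mm^4
L = 6000.0 mm, w = 30 N/mm, E = 205000.0 MPa
delta = 5 * w * L^4 / (384 * E * I)
= 5 * 30 * 6000.0^4 / (384 * 205000.0 * 2326959198.67)
= 1.0613 mm

1.0613 mm


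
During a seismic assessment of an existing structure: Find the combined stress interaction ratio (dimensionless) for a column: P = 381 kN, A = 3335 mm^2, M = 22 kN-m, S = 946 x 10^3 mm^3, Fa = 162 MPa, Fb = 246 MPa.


f_a = P / A = 381000.0 / 3335 = 114.2429 MPa
f_b = M / S = 22000000.0 / 946000.0 = 23.2558 MPa
Ratio = f_a / Fa + f_b / Fb
= 114.2429 / 162 + 23.2558 / 246
= 0.7997 (dimensionless)

0.7997 (dimensionless)


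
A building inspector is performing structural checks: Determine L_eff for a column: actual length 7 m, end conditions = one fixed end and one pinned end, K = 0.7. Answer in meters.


L_eff = K * L
= 0.7 * 7
= 4.9 m

4.9 m


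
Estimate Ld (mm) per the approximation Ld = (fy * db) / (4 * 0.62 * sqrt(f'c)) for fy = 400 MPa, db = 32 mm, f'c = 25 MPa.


Ld = (fy * db) / (4 * 0.62 * sqrt(f'c))
= (400 * 32) / (4 * 0.62 * sqrt(25))
= 12800 / 12.4
= 1032.26 mm

1032.26 mm


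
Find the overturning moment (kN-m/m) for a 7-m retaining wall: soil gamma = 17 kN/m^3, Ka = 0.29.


Pa = 0.5 * Ka * gamma * H^2
= 0.5 * 0.29 * 17 * 7^2
= 120.785 kN/m
Arm = H / 3 = 7 / 3 = 2.3333 m
Mo = Pa * arm = Pa * H / 3 = 120.785 * 7 / 3 = 281.8317 kN-m/m

281.8317 kN-m/m


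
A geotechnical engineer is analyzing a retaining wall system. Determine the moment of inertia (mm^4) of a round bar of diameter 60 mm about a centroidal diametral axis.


r = d / 2 = 60 / 2 = 30.0 mm
I = pi * r^4 / 4 = pi * 30.0^4 / 4
= 636172.51 mm^4

636172.51 mm^4


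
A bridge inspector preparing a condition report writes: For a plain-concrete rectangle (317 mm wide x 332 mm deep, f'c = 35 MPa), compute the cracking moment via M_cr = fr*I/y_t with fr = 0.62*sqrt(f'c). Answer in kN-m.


fr = 0.62 * sqrt(35) = 0.62 * 5.9161 = 3.668 MPa
I = 317 * 332^3 / 12 = 966701221.33 mm^4
y_t = 166.0 mm
M_cr = fr * I / y_t = 3.668 * 966701221.33 / 166.0 N-mm
= 21.3604 kN-m

21.3604 kN-m


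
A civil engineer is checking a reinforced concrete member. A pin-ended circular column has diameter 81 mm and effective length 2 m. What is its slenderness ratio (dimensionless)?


Radius of gyration r = d / 4 = 81 / 4 = 20.25 mm
L_eff = 2000.0 mm
Slenderness ratio = L / r = 2000.0 / 20.25 = 98.77 (dimensionless)

98.77 (dimensionless)


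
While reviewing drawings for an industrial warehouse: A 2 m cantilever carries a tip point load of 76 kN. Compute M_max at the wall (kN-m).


For a cantilever with a point load at the free end:
M_max = P * L = 76 * 2 = 152 kN-m

152 kN-m


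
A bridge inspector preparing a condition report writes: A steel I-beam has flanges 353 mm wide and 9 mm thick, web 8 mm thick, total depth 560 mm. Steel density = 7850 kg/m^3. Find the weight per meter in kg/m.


A_flanges = 2 * 353 * 9 = 6354 mm^2
A_web = (560 - 2 * 9) * 8 = 4336 mm^2
A_total = 6354 + 4336 = 10690 mm^2 = 0.010690 m^2
Weight = rho * A = 7850 * 0.010690 = 83.9165 kg/m

83.9165 kg/m


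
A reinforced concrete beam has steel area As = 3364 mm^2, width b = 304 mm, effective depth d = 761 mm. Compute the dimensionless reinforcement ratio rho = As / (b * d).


rho = As / (b * d)
= 3364 / (304 * 761)
= 3364 / 231344
= 0.014541 (dimensionless)

0.014541 (dimensionless)


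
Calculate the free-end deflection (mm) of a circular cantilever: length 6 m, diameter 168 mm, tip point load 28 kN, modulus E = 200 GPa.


I = pi * d^4 / 64 = pi * 168^4 / 64 = 39102725.18 mm^4
L = 6000.0 mm, P = 28000.0 N, E = 200000.0 MPa
delta = P * L^3 / (3 * E * I)
= 28000.0 * 6000.0^3 / (3 * 200000.0 * 39102725.18)
= 257.7825 mm

257.7825 mm


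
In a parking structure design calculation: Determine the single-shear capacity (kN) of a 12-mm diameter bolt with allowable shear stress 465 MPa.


A = pi * d^2 / 4 = pi * 12^2 / 4 = 113.0973 mm^2
V = f_v * A / 1000 = 465 * 113.0973 / 1000
= 52.5903 kN

52.5903 kN


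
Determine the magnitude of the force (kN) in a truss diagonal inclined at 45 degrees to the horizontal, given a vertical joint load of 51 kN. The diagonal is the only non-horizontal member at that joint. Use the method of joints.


At the joint, only the diagonal has a vertical component, so vertical equilibrium gives:
F * sin(45) = 51
F = 51 / sin(45)
= 51 / 0.707107
= 72.12 kN

72.12 kN


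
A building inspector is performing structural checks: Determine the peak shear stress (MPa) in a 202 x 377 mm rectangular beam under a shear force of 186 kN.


A = b * h = 202 * 377 = 76154 mm^2
V = 186 kN = 186000.0 N
tau_max = 1.5 * V / A = 1.5 * 186000.0 / 76154
= 3.6636 MPa

3.6636 MPa


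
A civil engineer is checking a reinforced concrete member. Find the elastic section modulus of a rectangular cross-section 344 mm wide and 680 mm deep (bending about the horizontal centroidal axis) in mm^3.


S = b * h^2 / 6
= 344 * 680^2 / 6
= 344 * 462400 / 6
= 26510933.33 mm^3

26510933.33 mm^3


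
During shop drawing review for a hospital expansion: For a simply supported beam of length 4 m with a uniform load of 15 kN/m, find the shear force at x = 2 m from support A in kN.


R_A = w * L / 2 = 15 * 4 / 2 = 30.0 kN
V(x) = R_A - w * x = 30.0 - 15 * 2
= 0.0 kN

0.0 kN


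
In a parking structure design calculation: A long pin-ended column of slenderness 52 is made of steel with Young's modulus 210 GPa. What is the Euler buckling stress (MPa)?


sigma_cr = pi^2 * E / lambda^2
= 9.8696 * 210000.0 / 52^2
= 9.8696 * 210000.0 / 2704
= 766.5003 MPa

766.5003 MPa


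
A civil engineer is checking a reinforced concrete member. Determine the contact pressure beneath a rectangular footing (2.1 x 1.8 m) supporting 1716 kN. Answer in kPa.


A = 2.1 * 1.8 = 3.78 m^2
q = P / A = 1716 / 3.78
= 453.9683 kPa

453.9683 kPa


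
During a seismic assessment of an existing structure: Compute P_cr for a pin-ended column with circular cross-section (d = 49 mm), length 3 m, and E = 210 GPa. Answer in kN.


I = pi * d^4 / 64 = 282979.01 mm^4
L = 3000.0 mm
P_cr = pi^2 * E * I / L^2
= 9.8696 * 210000.0 * 282979.01 / 3000.0^2
= 65167.45 N = 65.1675 kN

65.1675 kN


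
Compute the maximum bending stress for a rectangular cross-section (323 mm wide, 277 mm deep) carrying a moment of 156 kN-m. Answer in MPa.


I = b * h^3 / 12 = 323 * 277^3 / 12 = 572085029.92 mm^4
y = h / 2 = 277 / 2 = 138.5 mm
M = 156 kN-m = 156000000.0 N-mm
sigma = M * y / I = 156000000.0 * 138.5 / 572085029.92
= 37.77 MPa

37.77 MPa


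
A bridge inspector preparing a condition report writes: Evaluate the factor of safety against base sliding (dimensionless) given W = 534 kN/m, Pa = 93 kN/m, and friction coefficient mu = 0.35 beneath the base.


Resisting force = mu * W = 0.35 * 534 = 186.9 kN/m
FOS = Resisting / Driving = 186.9 / 93
= 2.0097 (dimensionless)

2.0097 (dimensionless)


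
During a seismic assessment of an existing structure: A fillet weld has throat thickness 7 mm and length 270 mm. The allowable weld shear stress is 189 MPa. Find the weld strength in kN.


Strength = throat * length * allowable stress
= 7 * 270 * 189 N
= 357210 N
= 357.21 kN

357.21 kN


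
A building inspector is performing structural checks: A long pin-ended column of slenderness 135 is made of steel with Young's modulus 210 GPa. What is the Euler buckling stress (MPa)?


sigma_cr = pi^2 * E / lambda^2
= 9.8696 * 210000.0 / 135^2
= 9.8696 * 210000.0 / 18225
= 113.7238 MPa

113.7238 MPa


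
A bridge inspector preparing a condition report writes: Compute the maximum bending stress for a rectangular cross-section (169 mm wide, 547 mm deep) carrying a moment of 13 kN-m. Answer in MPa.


I = b * h^3 / 12 = 169 * 547^3 / 12 = 2304981465.58 mm^4
y = h / 2 = 547 / 2 = 273.5 mm
M = 13 kN-m = 13000000.0 N-mm
sigma = M * y / I = 13000000.0 * 273.5 / 2304981465.58
= 1.54 MPa

1.54 MPa


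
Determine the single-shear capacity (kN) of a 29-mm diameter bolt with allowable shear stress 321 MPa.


A = pi * d^2 / 4 = pi * 29^2 / 4 = 660.5199 mm^2
V = f_v * A / 1000 = 321 * 660.5199 / 1000
= 212.0269 kN

212.0269 kN


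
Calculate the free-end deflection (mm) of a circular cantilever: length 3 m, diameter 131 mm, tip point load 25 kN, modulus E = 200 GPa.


I = pi * d^4 / 64 = pi * 131^4 / 64 = 14456231.07 mm^4
L = 3000.0 mm, P = 25000.0 N, E = 200000.0 MPa
delta = P * L^3 / (3 * E * I)
= 25000.0 * 3000.0^3 / (3 * 200000.0 * 14456231.07)
= 77.8211 mm

77.8211 mm


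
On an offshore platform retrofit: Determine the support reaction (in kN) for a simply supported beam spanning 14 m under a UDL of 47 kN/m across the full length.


Total load = w * L = 47 * 14 = 658 kN
By symmetry, each reaction R = total / 2 = 658 / 2 = 329.0 kN

329.0 kN


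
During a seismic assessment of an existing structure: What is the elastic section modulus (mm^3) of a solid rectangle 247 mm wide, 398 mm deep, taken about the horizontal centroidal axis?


S = b * h^2 / 6
= 247 * 398^2 / 6
= 247 * 158404 / 6
= 6520964.67 mm^3

6520964.67 mm^3


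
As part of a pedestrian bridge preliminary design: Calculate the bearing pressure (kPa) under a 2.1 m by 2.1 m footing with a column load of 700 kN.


A = 2.1 * 2.1 = 4.41 m^2
q = P / A = 700 / 4.41
= 158.7302 kPa

158.7302 kPa


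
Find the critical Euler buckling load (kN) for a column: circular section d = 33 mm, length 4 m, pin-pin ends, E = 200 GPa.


I = pi * d^4 / 64 = 58213.76 mm^4
L = 4000.0 mm
P_cr = pi^2 * E * I / L^2
= 9.8696 * 200000.0 * 58213.76 / 4000.0^2
= 7181.83 N = 7.1818 kN

7.1818 kN


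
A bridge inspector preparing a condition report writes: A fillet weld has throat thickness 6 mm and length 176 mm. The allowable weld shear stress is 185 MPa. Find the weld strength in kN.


Strength = throat * length * allowable stress
= 6 * 176 * 185 N
= 195360 N
= 195.36 kN

195.36 kN


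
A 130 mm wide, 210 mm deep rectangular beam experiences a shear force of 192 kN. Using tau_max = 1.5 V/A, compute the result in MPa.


A = b * h = 130 * 210 = 27300 mm^2
V = 192 kN = 192000.0 N
tau_max = 1.5 * V / A = 1.5 * 192000.0 / 27300
= 10.5495 MPa

10.5495 MPa


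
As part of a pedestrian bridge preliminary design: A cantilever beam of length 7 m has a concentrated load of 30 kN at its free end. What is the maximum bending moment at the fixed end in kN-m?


For a cantilever with a point load at the free end:
M_max = P * L = 30 * 7 = 210 kN-m

210 kN-m


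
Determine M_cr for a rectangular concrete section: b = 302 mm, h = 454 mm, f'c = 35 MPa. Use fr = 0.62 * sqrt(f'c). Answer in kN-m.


fr = 0.62 * sqrt(35) = 0.62 * 5.9161 = 3.668 MPa
I = 302 * 454^3 / 12 = 2355012710.67 mm^4
y_t = 227.0 mm
M_cr = fr * I / y_t = 3.668 * 2355012710.67 / 227.0 N-mm
= 38.0534 kN-m

38.0534 kN-m


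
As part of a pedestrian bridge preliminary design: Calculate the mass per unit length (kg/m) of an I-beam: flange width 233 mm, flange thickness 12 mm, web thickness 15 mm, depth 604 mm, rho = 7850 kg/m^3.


A_flanges = 2 * 233 * 12 = 5592 mm^2
A_web = (604 - 2 * 12) * 15 = 8700 mm^2
A_total = 5592 + 8700 = 14292 mm^2 = 0.014292 m^2
Weight = rho * A = 7850 * 0.014292 = 112.1922 kg/m

112.1922 kg/m


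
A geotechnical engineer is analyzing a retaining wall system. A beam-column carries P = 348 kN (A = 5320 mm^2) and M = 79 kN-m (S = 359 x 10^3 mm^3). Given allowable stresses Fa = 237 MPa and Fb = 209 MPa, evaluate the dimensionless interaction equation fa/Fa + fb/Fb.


f_a = P / A = 348000.0 / 5320 = 65.4135 MPa
f_b = M / S = 79000000.0 / 359000.0 = 220.0557 MPa
Ratio = f_a / Fa + f_b / Fb
= 65.4135 / 237 + 220.0557 / 209
= 1.3289 (dimensionless)

1.3289 (dimensionless)


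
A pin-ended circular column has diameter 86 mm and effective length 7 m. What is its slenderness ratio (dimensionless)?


Radius of gyration r = d / 4 = 86 / 4 = 21.5 mm
L_eff = 7000.0 mm
Slenderness ratio = L / r = 7000.0 / 21.5 = 325.58 (dimensionless)

325.58 (dimensionless)


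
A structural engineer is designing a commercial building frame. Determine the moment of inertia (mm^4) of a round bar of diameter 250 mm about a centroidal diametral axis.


r = d / 2 = 250 / 2 = 125.0 mm
I = pi * r^4 / 4 = pi * 125.0^4 / 4
= 191747598.49 mm^4

191747598.49 mm^4


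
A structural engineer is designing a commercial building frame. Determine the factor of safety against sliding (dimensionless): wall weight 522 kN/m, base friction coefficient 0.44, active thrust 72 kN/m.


Resisting force = mu * W = 0.44 * 522 = 229.68 kN/m
FOS = Resisting / Driving = 229.68 / 72
= 3.19 (dimensionless)

3.19 (dimensionless)


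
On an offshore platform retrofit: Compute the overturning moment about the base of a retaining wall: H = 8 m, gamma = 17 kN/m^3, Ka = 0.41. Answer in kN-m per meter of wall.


Pa = 0.5 * Ka * gamma * H^2
= 0.5 * 0.41 * 17 * 8^2
= 223.04 kN/m
Arm = H / 3 = 8 / 3 = 2.6667 m
Mo = Pa * arm = Pa * H / 3 = 223.04 * 8 / 3 = 594.7733 kN-m/m

594.7733 kN-m/m


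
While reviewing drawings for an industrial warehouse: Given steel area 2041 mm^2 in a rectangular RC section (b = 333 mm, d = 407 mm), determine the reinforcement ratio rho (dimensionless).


rho = As / (b * d)
= 2041 / (333 * 407)
= 2041 / 135531
= 0.015059 (dimensionless)

0.015059 (dimensionless)


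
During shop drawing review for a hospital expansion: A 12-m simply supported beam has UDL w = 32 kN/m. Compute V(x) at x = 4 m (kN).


R_A = w * L / 2 = 32 * 12 / 2 = 192.0 kN
V(x) = R_A - w * x = 192.0 - 32 * 4
= 64.0 kN

64.0 kN


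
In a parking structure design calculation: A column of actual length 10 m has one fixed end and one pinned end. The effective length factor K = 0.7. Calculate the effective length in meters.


L_eff = K * L
= 0.7 * 10
= 7.0 m

7.0 m


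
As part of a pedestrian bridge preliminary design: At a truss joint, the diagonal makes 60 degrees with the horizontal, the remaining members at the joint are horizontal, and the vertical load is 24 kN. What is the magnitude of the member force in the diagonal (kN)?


At the joint, only the diagonal has a vertical component, so vertical equilibrium gives:
F * sin(60) = 24
F = 24 / sin(60)
= 24 / 0.866025
= 27.71 kN

27.71 kN


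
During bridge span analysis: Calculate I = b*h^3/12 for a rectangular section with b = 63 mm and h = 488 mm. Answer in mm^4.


I = b * h^3 / 12
= 63 * 488^3 / 12
= 63 * 116214272 / 12
= 610124928.0 mm^4

610124928.0 mm^4


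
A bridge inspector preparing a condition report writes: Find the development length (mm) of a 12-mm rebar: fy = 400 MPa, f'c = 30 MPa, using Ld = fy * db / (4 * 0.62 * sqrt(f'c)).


Ld = (fy * db) / (4 * 0.62 * sqrt(f'c))
= (400 * 12) / (4 * 0.62 * sqrt(30))
= 4800 / 13.5835
= 353.37 mm

353.37 mm


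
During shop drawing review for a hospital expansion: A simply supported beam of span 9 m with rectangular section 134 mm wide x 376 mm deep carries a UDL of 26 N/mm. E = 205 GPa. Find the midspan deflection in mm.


I = 134 * 376^3 / 12 = 593590698.67 mm^4
L = 9000.0 mm, w = 26 N/mm, E = 205000.0 MPa
delta = 5 * w * L^4 / (384 * E * I)
= 5 * 26 * 9000.0^4 / (384 * 205000.0 * 593590698.67)
= 18.2533 mm

18.2533 mm


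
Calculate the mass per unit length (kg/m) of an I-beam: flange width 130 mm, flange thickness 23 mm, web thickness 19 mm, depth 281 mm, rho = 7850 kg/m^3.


A_flanges = 2 * 130 * 23 = 5980 mm^2
A_web = (281 - 2 * 23) * 19 = 4465 mm^2
A_total = 5980 + 4465 = 10445 mm^2 = 0.010445 m^2
Weight = rho * A = 7850 * 0.010445 = 81.9933 kg/m

81.9933 kg/m


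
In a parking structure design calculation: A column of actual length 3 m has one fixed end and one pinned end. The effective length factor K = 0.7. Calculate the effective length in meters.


L_eff = K * L
= 0.7 * 3
= 2.1 m

2.1 m


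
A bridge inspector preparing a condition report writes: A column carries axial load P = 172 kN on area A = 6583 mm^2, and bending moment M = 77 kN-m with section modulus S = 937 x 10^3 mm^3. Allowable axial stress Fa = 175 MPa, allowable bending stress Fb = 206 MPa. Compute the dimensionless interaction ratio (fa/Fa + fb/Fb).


f_a = P / A = 172000.0 / 6583 = 26.1279 MPa
f_b = M / S = 77000000.0 / 937000.0 = 82.1772 MPa
Ratio = f_a / Fa + f_b / Fb
= 26.1279 / 175 + 82.1772 / 206
= 0.5482 (dimensionless)

0.5482 (dimensionless)


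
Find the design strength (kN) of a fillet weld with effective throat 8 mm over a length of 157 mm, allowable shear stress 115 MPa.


Strength = throat * length * allowable stress
= 8 * 157 * 115 N
= 144440 N
= 144.44 kN

144.44 kN


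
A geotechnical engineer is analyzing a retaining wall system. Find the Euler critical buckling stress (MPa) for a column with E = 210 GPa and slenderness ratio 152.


sigma_cr = pi^2 * E / lambda^2
= 9.8696 * 210000.0 / 152^2
= 9.8696 * 210000.0 / 23104
= 89.7081 MPa

89.7081 MPa


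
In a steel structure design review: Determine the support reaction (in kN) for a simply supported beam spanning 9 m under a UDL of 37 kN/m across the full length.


Total load = w * L = 37 * 9 = 333 kN
By symmetry, each reaction R = total / 2 = 333 / 2 = 166.5 kN

166.5 kN


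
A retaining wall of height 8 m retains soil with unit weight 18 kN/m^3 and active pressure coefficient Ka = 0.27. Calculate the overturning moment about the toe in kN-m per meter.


Pa = 0.5 * Ka * gamma * H^2
= 0.5 * 0.27 * 18 * 8^2
= 155.52 kN/m
Arm = H / 3 = 8 / 3 = 2.6667 m
Mo = Pa * arm = Pa * H / 3 = 155.52 * 8 / 3 = 414.72 kN-m/m

414.72 kN-m/m


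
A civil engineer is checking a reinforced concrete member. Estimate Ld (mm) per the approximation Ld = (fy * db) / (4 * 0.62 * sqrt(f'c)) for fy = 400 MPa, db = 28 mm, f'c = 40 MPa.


Ld = (fy * db) / (4 * 0.62 * sqrt(f'c))
= (400 * 28) / (4 * 0.62 * sqrt(40))
= 11200 / 15.6849
= 714.06 mm

714.06 mm


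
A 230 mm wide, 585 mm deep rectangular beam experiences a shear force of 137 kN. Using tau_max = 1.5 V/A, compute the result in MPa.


A = b * h = 230 * 585 = 134550 mm^2
V = 137 kN = 137000.0 N
tau_max = 1.5 * V / A = 1.5 * 137000.0 / 134550
= 1.5273 MPa

1.5273 MPa


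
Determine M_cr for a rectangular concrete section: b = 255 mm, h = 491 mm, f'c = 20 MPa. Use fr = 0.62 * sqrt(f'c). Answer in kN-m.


fr = 0.62 * sqrt(20) = 0.62 * 4.4721 = 2.7727 MPa
I = 255 * 491^3 / 12 = 2515378883.75 mm^4
y_t = 245.5 mm
M_cr = fr * I / y_t = 2.7727 * 2515378883.75 / 245.5 N-mm
= 28.4092 kN-m

28.4092 kN-m


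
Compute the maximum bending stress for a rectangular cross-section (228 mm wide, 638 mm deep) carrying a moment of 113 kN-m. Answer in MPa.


I = b * h^3 / 12 = 228 * 638^3 / 12 = 4934187368.0 mm^4
y = h / 2 = 638 / 2 = 319.0 mm
M = 113 kN-m = 113000000.0 N-mm
sigma = M * y / I = 113000000.0 * 319.0 / 4934187368.0
= 7.31 MPa

7.31 MPa


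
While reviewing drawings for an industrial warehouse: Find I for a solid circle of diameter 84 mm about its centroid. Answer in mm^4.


r = d / 2 = 84 / 2 = 42.0 mm
I = pi * r^4 / 4 = pi * 42.0^4 / 4
= 2443920.32 mm^4

2443920.32 mm^4


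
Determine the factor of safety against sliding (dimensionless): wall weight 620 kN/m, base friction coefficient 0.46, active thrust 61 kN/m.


Resisting force = mu * W = 0.46 * 620 = 285.2 kN/m
FOS = Resisting / Driving = 285.2 / 61
= 4.6754 (dimensionless)

4.6754 (dimensionless)


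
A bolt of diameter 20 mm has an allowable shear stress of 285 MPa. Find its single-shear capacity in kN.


A = pi * d^2 / 4 = pi * 20^2 / 4 = 314.1593 mm^2
V = f_v * A / 1000 = 285 * 314.1593 / 1000
= 89.5354 kN

89.5354 kN


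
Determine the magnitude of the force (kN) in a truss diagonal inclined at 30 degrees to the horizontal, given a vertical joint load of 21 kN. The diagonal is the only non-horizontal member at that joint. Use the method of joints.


At the joint, only the diagonal has a vertical component, so vertical equilibrium gives:
F * sin(30) = 21
F = 21 / sin(30)
= 21 / 0.5
= 42.0 kN

42.0 kN


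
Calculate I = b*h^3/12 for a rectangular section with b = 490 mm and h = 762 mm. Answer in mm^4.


I = b * h^3 / 12
= 490 * 762^3 / 12
= 490 * 442450728 / 12
= 18066738060.0 mm^4

18066738060.0 mm^4


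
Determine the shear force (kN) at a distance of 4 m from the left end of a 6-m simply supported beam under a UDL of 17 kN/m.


R_A = w * L / 2 = 17 * 6 / 2 = 51.0 kN
V(x) = R_A - w * x = 51.0 - 17 * 4
= -17.0 kN

-17.0 kN


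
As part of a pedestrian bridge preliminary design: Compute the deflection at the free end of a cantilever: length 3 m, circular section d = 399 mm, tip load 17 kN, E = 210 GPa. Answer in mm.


I = pi * d^4 / 64 = pi * 399^4 / 64 = 1244117736.22 mm^4
L = 3000.0 mm, P = 17000.0 N, E = 210000.0 MPa
delta = P * L^3 / (3 * E * I)
= 17000.0 * 3000.0^3 / (3 * 210000.0 * 1244117736.22)
= 0.5856 mm

0.5856 mm


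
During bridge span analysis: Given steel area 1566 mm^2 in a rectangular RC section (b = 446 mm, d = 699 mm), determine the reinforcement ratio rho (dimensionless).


rho = As / (b * d)
= 1566 / (446 * 699)
= 1566 / 311754
= 0.005023 (dimensionless)

0.005023 (dimensionless)


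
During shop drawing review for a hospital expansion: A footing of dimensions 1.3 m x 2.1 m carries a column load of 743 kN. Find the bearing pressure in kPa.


A = 1.3 * 2.1 = 2.73 m^2
q = P / A = 743 / 2.73
= 272.1612 kPa

272.1612 kPa


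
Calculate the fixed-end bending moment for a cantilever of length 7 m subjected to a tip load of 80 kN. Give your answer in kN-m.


For a cantilever with a point load at the free end:
M_max = P * L = 80 * 7 = 560 kN-m

560 kN-m


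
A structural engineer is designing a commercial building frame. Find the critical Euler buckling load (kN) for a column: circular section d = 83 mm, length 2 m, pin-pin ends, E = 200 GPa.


I = pi * d^4 / 64 = 2329604.88 mm^4
L = 2000.0 mm
P_cr = pi^2 * E * I / L^2
= 9.8696 * 200000.0 * 2329604.88 / 2000.0^2
= 1149613.93 N = 1149.6139 kN

1149.6139 kN


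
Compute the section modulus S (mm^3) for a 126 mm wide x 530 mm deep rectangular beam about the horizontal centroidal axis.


S = b * h^2 / 6
= 126 * 530^2 / 6
= 126 * 280900 / 6
= 5898900.0 mm^3

5898900.0 mm^3


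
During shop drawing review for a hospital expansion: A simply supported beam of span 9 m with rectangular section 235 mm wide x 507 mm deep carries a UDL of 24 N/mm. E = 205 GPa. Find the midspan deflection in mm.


I = 235 * 507^3 / 12 = 2552175258.75 mm^4
L = 9000.0 mm, w = 24 N/mm, E = 205000.0 MPa
delta = 5 * w * L^4 / (384 * E * I)
= 5 * 24 * 9000.0^4 / (384 * 205000.0 * 2552175258.75)
= 3.9188 mm

3.9188 mm


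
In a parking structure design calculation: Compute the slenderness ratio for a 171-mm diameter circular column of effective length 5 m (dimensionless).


Radius of gyration r = d / 4 = 171 / 4 = 42.75 mm
L_eff = 5000.0 mm
Slenderness ratio = L / r = 5000.0 / 42.75 = 116.96 (dimensionless)

116.96 (dimensionless)


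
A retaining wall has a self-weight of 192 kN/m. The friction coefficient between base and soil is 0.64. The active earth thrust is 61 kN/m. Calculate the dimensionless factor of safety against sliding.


Resisting force = mu * W = 0.64 * 192 = 122.88 kN/m
FOS = Resisting / Driving = 122.88 / 61
= 2.0144 (dimensionless)

2.0144 (dimensionless)


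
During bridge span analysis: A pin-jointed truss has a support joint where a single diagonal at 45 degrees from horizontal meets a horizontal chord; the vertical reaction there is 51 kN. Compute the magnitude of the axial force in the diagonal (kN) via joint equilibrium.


At the joint, only the diagonal has a vertical component, so vertical equilibrium gives:
F * sin(45) = 51
F = 51 / sin(45)
= 51 / 0.707107
= 72.12 kN

72.12 kN


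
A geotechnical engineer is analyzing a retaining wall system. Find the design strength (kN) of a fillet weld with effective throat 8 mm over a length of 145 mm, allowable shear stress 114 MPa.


Strength = throat * length * allowable stress
= 8 * 145 * 114 N
= 132240 N
= 132.24 kN

132.24 kN


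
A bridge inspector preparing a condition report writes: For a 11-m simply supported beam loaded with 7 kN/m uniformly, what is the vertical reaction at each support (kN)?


Total load = w * L = 7 * 11 = 77 kN
By symmetry, each reaction R = total / 2 = 77 / 2 = 38.5 kN

38.5 kN


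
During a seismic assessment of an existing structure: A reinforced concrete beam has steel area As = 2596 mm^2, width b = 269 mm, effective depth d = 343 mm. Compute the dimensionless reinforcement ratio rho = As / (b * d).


rho = As / (b * d)
= 2596 / (269 * 343)
= 2596 / 92267
= 0.028136 (dimensionless)

0.028136 (dimensionless)


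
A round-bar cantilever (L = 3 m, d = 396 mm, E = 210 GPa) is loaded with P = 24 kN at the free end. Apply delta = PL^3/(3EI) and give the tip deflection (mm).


I = pi * d^4 / 64 = pi * 396^4 / 64 = 1207120547.23 mm^4
L = 3000.0 mm, P = 24000.0 N, E = 210000.0 MPa
delta = P * L^3 / (3 * E * I)
= 24000.0 * 3000.0^3 / (3 * 210000.0 * 1207120547.23)
= 0.8521 mm

0.8521 mm


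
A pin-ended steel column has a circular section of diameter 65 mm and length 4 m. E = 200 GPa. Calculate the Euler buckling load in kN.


I = pi * d^4 / 64 = 876240.51 mm^4
L = 4000.0 mm
P_cr = pi^2 * E * I / L^2
= 9.8696 * 200000.0 * 876240.51 / 4000.0^2
= 108101.84 N = 108.1018 kN

108.1018 kN


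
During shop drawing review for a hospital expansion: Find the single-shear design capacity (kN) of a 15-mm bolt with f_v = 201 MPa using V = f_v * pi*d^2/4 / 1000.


A = pi * d^2 / 4 = pi * 15^2 / 4 = 176.7146 mm^2
V = f_v * A / 1000 = 201 * 176.7146 / 1000
= 35.5196 kN

35.5196 kN
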